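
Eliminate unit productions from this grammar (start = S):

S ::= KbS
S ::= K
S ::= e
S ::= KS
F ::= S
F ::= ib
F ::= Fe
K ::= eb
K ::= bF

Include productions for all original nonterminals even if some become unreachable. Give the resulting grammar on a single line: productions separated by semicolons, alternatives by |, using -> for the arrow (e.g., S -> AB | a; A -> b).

S -> e | KS | bF | eb | KbS; F -> e | Fe | KS | bF | eb | ib | KbS; K -> bF | eb

Unit productions: F->S, S->K.
Unit pairs (A ⇒* B via units): (F,K), (F,S), (S,K).
S: inherits non-unit rules of {K, S} → KS | KbS | bF | e | eb.
F: inherits non-unit rules of {F, K, S} → Fe | KS | KbS | bF | e | eb | ib.
K: inherits non-unit rules of {K} → bF | eb.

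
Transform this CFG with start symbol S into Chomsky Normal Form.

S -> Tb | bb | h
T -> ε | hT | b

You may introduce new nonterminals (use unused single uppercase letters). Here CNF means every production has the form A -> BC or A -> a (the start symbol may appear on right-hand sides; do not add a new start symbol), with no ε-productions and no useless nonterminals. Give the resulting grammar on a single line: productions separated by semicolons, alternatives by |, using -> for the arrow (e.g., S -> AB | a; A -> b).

S -> b | h | AA | TA; A -> b; B -> h; T -> b | h | BT

Nullable: {T}; after ε-elimination: S -> b | h | Tb | bb; T -> b | h | hT.
No unit productions to eliminate.
TERM: introduce A -> b, B -> h and substitute in every rule of length ≥2.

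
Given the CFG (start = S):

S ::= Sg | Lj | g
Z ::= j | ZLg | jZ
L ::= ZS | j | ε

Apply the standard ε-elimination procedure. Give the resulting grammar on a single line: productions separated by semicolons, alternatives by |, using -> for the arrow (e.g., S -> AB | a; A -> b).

Nullable set: {L}.
S -> Lj: L nullable, giving Lj | j.
Drop L -> ε.
Z -> ZLg: L nullable, giving ZLg | Zg.
Unchanged (no nullable symbols): S -> Sg; S -> g; L -> ZS; L -> j; Z -> j; Z -> jZ.

S -> g | j | Lj | Sg; L -> j | ZS; Z -> j | Zg | jZ | ZLg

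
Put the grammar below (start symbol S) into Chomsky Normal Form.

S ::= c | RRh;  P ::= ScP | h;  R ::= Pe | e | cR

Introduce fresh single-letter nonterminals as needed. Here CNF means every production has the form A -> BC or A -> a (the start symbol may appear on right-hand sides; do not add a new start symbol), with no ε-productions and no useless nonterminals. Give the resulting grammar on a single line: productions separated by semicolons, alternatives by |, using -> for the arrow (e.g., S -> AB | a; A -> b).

S -> c | RE; A -> c; B -> e; C -> h; D -> AP; E -> RC; P -> h | SD; R -> e | AR | PB

No ε-productions.
No unit productions to eliminate.
TERM: introduce A -> c, B -> e, C -> h and substitute in every rule of length ≥2.
BIN: P -> SAP becomes P -> SD, D -> AP; S -> RRC becomes S -> RE, E -> RC.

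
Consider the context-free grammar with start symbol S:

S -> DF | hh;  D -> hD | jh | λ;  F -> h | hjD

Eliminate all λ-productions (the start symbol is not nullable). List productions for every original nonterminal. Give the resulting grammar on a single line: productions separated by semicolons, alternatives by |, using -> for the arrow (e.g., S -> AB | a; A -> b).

Nullable set: {D}.
S -> DF: D nullable, giving DF | F.
Drop D -> λ.
D -> hD: D nullable, giving h | hD.
F -> hjD: D nullable, giving hj | hjD.
Unchanged (no nullable symbols): S -> hh; D -> jh; F -> h.

S -> F | DF | hh; D -> h | hD | jh; F -> h | hj | hjD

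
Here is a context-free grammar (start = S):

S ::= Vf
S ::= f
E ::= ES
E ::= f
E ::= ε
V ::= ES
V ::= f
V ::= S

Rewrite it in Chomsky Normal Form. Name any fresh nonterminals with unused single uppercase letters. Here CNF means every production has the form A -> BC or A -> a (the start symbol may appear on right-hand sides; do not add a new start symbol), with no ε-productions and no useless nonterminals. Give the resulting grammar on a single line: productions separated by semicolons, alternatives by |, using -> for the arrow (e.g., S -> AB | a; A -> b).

S -> f | VA; A -> f; E -> f | ES | VA; V -> f | ES | VA

Nullable: {E}; after ε-elimination: S -> f | Vf; E -> S | f | ES; V -> S | f | ES.
After unit-elimination: S -> f | Vf; E -> f | ES | Vf; V -> f | ES | Vf.
TERM: introduce A -> f and substitute in every rule of length ≥2.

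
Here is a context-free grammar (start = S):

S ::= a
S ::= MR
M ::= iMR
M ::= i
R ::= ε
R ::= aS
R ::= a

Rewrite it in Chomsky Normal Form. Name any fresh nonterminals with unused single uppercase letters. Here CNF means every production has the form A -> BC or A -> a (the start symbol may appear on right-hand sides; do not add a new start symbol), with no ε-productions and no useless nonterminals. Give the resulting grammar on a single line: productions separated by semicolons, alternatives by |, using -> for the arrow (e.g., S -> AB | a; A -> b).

S -> a | i | AD | AM | MR; A -> i; B -> a; C -> MR; D -> MR; M -> i | AC | AM; R -> a | BS

Nullable: {R}; after ε-elimination: S -> M | a | MR; M -> i | iM | iMR; R -> a | aS.
After unit-elimination: S -> a | i | MR | iM | iMR; M -> i | iM | iMR; R -> a | aS.
TERM: introduce B -> a, A -> i and substitute in every rule of length ≥2.
BIN: M -> AMR becomes M -> AC, C -> MR; S -> AMR becomes S -> AD, D -> MR.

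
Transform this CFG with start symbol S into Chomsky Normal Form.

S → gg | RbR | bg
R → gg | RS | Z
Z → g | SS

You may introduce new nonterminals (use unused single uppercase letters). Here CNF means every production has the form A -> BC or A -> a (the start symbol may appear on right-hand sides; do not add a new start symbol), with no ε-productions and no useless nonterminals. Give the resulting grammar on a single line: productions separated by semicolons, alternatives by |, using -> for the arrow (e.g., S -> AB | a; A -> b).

No ε-productions.
After unit-elimination: S -> bg | gg | RbR; R -> g | RS | SS | gg; Z -> g | SS.
TERM: introduce B -> b, A -> g and substitute in every rule of length ≥2.
BIN: S -> RBR becomes S -> RC, C -> BR.
Drop unreachable/unproductive: Z.

S -> AA | BA | RC; A -> g; B -> b; C -> BR; R -> g | AA | RS | SS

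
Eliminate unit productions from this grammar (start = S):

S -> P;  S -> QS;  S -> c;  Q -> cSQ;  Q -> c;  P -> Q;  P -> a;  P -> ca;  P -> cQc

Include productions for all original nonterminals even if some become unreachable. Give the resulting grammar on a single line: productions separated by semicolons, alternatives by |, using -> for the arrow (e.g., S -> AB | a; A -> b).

S -> a | c | QS | ca | cQc | cSQ; P -> a | c | ca | cQc | cSQ; Q -> c | cSQ

Unit productions: P->Q, S->P.
Unit pairs (A ⇒* B via units): (P,Q), (S,P), (S,Q).
S: inherits non-unit rules of {P, Q, S} → QS | a | c | cQc | cSQ | ca.
P: inherits non-unit rules of {P, Q} → a | c | cQc | cSQ | ca.
Q: inherits non-unit rules of {Q} → c | cSQ.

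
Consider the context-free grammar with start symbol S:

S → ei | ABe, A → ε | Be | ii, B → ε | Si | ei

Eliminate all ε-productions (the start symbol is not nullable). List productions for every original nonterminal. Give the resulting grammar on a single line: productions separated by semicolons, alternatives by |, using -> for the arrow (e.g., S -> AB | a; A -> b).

Nullable set: {A, B}.
S -> ABe: A, B nullable, giving ABe | Ae | Be | e.
Drop A -> ε.
A -> Be: B nullable, giving Be | e.
Drop B -> ε.
Unchanged (no nullable symbols): S -> ei; A -> ii; B -> Si; B -> ei.

S -> e | Ae | Be | ei | ABe; A -> e | Be | ii; B -> Si | ei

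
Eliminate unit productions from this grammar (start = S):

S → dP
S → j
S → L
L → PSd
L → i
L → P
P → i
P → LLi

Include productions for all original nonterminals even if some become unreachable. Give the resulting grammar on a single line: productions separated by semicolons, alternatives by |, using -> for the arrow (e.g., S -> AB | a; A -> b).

S -> i | j | dP | LLi | PSd; L -> i | LLi | PSd; P -> i | LLi

Unit productions: L->P, S->L.
Unit pairs (A ⇒* B via units): (L,P), (S,L), (S,P).
S: inherits non-unit rules of {L, P, S} → LLi | PSd | dP | i | j.
L: inherits non-unit rules of {L, P} → LLi | PSd | i.
P: inherits non-unit rules of {P} → LLi | i.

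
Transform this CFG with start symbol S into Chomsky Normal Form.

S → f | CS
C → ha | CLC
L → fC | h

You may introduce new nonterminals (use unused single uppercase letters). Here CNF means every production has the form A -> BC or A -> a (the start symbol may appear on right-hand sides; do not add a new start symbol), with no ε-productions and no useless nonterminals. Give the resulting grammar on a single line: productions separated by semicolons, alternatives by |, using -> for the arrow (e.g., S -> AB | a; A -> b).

No ε-productions.
No unit productions to eliminate.
TERM: introduce B -> a, D -> f, A -> h and substitute in every rule of length ≥2.
BIN: C -> CLC becomes C -> CE, E -> LC.

S -> f | CS; A -> h; B -> a; C -> AB | CE; D -> f; E -> LC; L -> h | DC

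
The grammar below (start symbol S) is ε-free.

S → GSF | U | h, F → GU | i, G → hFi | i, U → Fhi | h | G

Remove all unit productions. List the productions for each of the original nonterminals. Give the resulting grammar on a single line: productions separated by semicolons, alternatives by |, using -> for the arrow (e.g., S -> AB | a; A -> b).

S -> h | i | Fhi | GSF | hFi; F -> i | GU; G -> i | hFi; U -> h | i | Fhi | hFi

Unit productions: S->U, U->G.
Unit pairs (A ⇒* B via units): (S,G), (S,U), (U,G).
S: inherits non-unit rules of {G, S, U} → Fhi | GSF | h | hFi | i.
F: inherits non-unit rules of {F} → GU | i.
G: inherits non-unit rules of {G} → hFi | i.
U: inherits non-unit rules of {G, U} → Fhi | h | hFi | i.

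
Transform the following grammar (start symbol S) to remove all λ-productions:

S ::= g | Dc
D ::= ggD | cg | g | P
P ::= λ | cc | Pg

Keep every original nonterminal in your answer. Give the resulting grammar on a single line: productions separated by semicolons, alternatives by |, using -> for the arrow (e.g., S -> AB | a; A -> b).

Nullable set: {D, P}.
S -> Dc: D nullable, giving Dc | c.
D -> P: P nullable, giving P.
D -> ggD: D nullable, giving gg | ggD.
Drop P -> λ.
P -> Pg: P nullable, giving Pg | g.
Unchanged (no nullable symbols): S -> g; D -> cg; D -> g; P -> cc.

S -> c | g | Dc; D -> P | g | cg | gg | ggD; P -> g | Pg | cc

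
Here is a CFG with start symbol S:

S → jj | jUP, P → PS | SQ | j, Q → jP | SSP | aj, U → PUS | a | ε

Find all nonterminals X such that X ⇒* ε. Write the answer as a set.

{U}

Directly nullable (have an ε-rule): {U}.
Not nullable: P, Q, S — each has a terminal in every rule's right-hand side or depends on a non-nullable symbol.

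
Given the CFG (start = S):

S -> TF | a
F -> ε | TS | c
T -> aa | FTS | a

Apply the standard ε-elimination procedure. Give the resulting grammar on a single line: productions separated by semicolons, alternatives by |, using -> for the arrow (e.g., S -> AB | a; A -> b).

Nullable set: {F}.
S -> TF: F nullable, giving T | TF.
Drop F -> ε.
T -> FTS: F nullable, giving FTS | TS.
Unchanged (no nullable symbols): S -> a; F -> TS; F -> c; T -> a; T -> aa.

S -> T | a | TF; F -> c | TS; T -> a | TS | aa | FTS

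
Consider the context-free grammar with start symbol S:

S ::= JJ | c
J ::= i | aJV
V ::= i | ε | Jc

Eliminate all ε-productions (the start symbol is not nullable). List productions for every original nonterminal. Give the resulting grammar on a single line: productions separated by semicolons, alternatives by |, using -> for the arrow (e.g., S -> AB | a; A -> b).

S -> c | JJ; J -> i | aJ | aJV; V -> i | Jc

Nullable set: {V}.
J -> aJV: V nullable, giving aJ | aJV.
Drop V -> ε.
Unchanged (no nullable symbols): S -> JJ; S -> c; J -> i; V -> Jc; V -> i.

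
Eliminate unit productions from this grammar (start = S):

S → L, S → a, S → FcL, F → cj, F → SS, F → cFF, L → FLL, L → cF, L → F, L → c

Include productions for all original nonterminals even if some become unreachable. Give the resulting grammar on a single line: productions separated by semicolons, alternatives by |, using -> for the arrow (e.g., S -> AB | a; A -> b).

Unit productions: L->F, S->L.
Unit pairs (A ⇒* B via units): (L,F), (S,F), (S,L).
S: inherits non-unit rules of {F, L, S} → FLL | FcL | SS | a | c | cF | cFF | cj.
F: inherits non-unit rules of {F} → SS | cFF | cj.
L: inherits non-unit rules of {F, L} → FLL | SS | c | cF | cFF | cj.

S -> a | c | SS | cF | cj | FLL | FcL | cFF; F -> SS | cj | cFF; L -> c | SS | cF | cj | FLL | cFF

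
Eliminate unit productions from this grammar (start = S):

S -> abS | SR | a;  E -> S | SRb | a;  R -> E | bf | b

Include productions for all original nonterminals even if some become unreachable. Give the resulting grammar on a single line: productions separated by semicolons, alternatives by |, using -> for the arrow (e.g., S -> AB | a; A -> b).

Unit productions: E->S, R->E.
Unit pairs (A ⇒* B via units): (E,S), (R,E), (R,S).
S: inherits non-unit rules of {S} → SR | a | abS.
E: inherits non-unit rules of {E, S} → SR | SRb | a | abS.
R: inherits non-unit rules of {E, R, S} → SR | SRb | a | abS | b | bf.

S -> a | SR | abS; E -> a | SR | SRb | abS; R -> a | b | SR | bf | SRb | abS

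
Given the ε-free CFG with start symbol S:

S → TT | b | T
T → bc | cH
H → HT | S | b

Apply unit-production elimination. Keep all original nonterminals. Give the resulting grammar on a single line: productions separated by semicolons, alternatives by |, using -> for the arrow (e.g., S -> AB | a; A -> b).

S -> b | TT | bc | cH; H -> b | HT | TT | bc | cH; T -> bc | cH

Unit productions: H->S, S->T.
Unit pairs (A ⇒* B via units): (H,S), (H,T), (S,T).
S: inherits non-unit rules of {S, T} → TT | b | bc | cH.
H: inherits non-unit rules of {H, S, T} → HT | TT | b | bc | cH.
T: inherits non-unit rules of {T} → bc | cH.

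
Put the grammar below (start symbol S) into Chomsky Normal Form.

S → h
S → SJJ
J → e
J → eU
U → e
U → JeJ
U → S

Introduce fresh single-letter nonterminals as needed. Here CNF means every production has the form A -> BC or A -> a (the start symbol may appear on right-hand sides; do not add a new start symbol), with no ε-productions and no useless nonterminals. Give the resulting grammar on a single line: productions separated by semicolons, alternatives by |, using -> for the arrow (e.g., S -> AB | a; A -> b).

No ε-productions.
After unit-elimination: S -> h | SJJ; J -> e | eU; U -> e | h | JeJ | SJJ.
TERM: introduce A -> e and substitute in every rule of length ≥2.
BIN: S -> SJJ becomes S -> SB, B -> JJ; U -> JAJ becomes U -> JC, C -> AJ; U -> SJJ becomes U -> SD, D -> JJ.

S -> h | SB; A -> e; B -> JJ; C -> AJ; D -> JJ; J -> e | AU; U -> e | h | JC | SD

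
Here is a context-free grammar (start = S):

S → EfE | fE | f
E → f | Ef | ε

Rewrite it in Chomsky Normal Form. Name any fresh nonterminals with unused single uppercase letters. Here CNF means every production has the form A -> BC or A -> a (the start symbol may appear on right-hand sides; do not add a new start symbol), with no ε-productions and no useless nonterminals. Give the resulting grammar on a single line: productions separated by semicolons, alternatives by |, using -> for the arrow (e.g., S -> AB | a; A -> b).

S -> f | AE | EA | EB; A -> f; B -> AE; E -> f | EA

Nullable: {E}; after ε-elimination: S -> f | Ef | fE | EfE; E -> f | Ef.
No unit productions to eliminate.
TERM: introduce A -> f and substitute in every rule of length ≥2.
BIN: S -> EAE becomes S -> EB, B -> AE.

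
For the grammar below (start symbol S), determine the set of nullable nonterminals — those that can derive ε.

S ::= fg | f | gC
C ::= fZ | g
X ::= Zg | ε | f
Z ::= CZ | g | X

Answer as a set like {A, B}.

Directly nullable (have an ε-rule): {X}.
Z is nullable via Z -> X (every symbol on the right is already known nullable).
Not nullable: C, S — each has a terminal in every rule's right-hand side or depends on a non-nullable symbol.

{X, Z}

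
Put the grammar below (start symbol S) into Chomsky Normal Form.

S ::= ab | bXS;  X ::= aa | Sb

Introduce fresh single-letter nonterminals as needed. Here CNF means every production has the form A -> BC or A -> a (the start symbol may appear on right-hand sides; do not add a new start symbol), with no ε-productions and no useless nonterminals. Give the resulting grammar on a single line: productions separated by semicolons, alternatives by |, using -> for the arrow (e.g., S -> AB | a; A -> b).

No ε-productions.
No unit productions to eliminate.
TERM: introduce A -> a, B -> b and substitute in every rule of length ≥2.
BIN: S -> BXS becomes S -> BC, C -> XS.

S -> AB | BC; A -> a; B -> b; C -> XS; X -> AA | SB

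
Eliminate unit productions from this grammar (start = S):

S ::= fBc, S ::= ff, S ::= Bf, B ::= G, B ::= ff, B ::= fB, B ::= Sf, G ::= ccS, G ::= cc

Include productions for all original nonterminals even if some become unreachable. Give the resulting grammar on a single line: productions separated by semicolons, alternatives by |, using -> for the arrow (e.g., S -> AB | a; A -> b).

Unit productions: B->G.
Unit pairs (A ⇒* B via units): (B,G).
S: inherits non-unit rules of {S} → Bf | fBc | ff.
B: inherits non-unit rules of {B, G} → Sf | cc | ccS | fB | ff.
G: inherits non-unit rules of {G} → cc | ccS.

S -> Bf | ff | fBc; B -> Sf | cc | fB | ff | ccS; G -> cc | ccS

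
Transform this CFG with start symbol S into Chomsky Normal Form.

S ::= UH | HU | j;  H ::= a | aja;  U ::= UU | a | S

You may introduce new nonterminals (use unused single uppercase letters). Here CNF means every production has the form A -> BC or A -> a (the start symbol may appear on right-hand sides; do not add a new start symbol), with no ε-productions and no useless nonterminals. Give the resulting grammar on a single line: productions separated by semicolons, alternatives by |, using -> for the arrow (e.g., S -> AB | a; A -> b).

S -> j | HU | UH; A -> a; B -> j; C -> BA; H -> a | AC; U -> a | j | HU | UH | UU

No ε-productions.
After unit-elimination: S -> j | HU | UH; H -> a | aja; U -> a | j | HU | UH | UU.
TERM: introduce A -> a, B -> j and substitute in every rule of length ≥2.
BIN: H -> ABA becomes H -> AC, C -> BA.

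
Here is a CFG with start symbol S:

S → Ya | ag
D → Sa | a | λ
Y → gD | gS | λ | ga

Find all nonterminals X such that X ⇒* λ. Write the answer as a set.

{D, Y}

Directly nullable (have an ε-rule): {D, Y}.
Not nullable: S — each has a terminal in every rule's right-hand side or depends on a non-nullable symbol.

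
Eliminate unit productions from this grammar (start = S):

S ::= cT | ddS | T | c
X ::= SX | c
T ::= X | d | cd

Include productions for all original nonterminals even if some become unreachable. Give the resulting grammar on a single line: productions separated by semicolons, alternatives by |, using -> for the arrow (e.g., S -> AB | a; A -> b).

S -> c | d | SX | cT | cd | ddS; T -> c | d | SX | cd; X -> c | SX

Unit productions: S->T, T->X.
Unit pairs (A ⇒* B via units): (S,T), (S,X), (T,X).
S: inherits non-unit rules of {S, T, X} → SX | c | cT | cd | d | ddS.
T: inherits non-unit rules of {T, X} → SX | c | cd | d.
X: inherits non-unit rules of {X} → SX | c.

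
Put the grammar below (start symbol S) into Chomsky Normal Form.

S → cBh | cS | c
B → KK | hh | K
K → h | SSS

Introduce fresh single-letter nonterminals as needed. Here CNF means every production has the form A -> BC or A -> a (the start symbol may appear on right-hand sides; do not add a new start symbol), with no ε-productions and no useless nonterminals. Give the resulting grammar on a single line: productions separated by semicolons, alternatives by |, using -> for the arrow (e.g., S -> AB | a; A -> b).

S -> c | CF | CS; A -> h; B -> h | AA | KK | SD; C -> c; D -> SS; E -> SS; F -> BA; K -> h | SE

No ε-productions.
After unit-elimination: S -> c | cS | cBh; B -> h | KK | hh | SSS; K -> h | SSS.
TERM: introduce C -> c, A -> h and substitute in every rule of length ≥2.
BIN: B -> SSS becomes B -> SD, D -> SS; K -> SSS becomes K -> SE, E -> SS; S -> CBA becomes S -> CF, F -> BA.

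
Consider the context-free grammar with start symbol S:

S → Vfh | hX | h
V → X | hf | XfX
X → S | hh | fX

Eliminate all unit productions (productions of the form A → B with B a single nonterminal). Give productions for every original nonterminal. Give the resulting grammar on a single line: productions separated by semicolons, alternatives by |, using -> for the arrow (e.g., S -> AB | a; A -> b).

S -> h | hX | Vfh; V -> h | fX | hX | hf | hh | Vfh | XfX; X -> h | fX | hX | hh | Vfh

Unit productions: V->X, X->S.
Unit pairs (A ⇒* B via units): (V,S), (V,X), (X,S).
S: inherits non-unit rules of {S} → Vfh | h | hX.
V: inherits non-unit rules of {S, V, X} → Vfh | XfX | fX | h | hX | hf | hh.
X: inherits non-unit rules of {S, X} → Vfh | fX | h | hX | hh.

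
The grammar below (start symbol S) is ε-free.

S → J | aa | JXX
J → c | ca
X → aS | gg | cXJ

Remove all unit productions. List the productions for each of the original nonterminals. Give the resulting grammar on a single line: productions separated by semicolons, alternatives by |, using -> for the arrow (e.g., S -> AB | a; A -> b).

S -> c | aa | ca | JXX; J -> c | ca; X -> aS | gg | cXJ

Unit productions: S->J.
Unit pairs (A ⇒* B via units): (S,J).
S: inherits non-unit rules of {J, S} → JXX | aa | c | ca.
J: inherits non-unit rules of {J} → c | ca.
X: inherits non-unit rules of {X} → aS | cXJ | gg.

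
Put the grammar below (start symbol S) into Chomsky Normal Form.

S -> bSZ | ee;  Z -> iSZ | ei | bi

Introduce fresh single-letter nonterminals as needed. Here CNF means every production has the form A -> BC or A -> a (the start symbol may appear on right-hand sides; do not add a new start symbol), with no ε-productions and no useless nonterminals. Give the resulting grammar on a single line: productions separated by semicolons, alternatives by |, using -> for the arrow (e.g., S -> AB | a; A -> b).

S -> AD | BB; A -> b; B -> e; C -> i; D -> SZ; E -> SZ; Z -> AC | BC | CE

No ε-productions.
No unit productions to eliminate.
TERM: introduce A -> b, B -> e, C -> i and substitute in every rule of length ≥2.
BIN: S -> ASZ becomes S -> AD, D -> SZ; Z -> CSZ becomes Z -> CE, E -> SZ.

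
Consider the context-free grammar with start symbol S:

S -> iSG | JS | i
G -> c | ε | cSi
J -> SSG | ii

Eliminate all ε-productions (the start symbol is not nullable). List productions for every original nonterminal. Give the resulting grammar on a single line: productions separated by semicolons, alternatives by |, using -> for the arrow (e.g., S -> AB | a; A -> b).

Nullable set: {G}.
S -> iSG: G nullable, giving iS | iSG.
Drop G -> ε.
J -> SSG: G nullable, giving SS | SSG.
Unchanged (no nullable symbols): S -> JS; S -> i; G -> c; G -> cSi; J -> ii.

S -> i | JS | iS | iSG; G -> c | cSi; J -> SS | ii | SSG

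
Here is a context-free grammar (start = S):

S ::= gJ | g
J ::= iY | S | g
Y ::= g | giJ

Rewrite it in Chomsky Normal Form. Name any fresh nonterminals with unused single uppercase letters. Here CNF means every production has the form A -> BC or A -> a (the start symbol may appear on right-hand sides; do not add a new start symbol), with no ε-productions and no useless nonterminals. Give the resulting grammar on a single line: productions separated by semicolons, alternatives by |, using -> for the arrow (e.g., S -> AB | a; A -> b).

No ε-productions.
After unit-elimination: S -> g | gJ; J -> g | gJ | iY; Y -> g | giJ.
TERM: introduce A -> g, B -> i and substitute in every rule of length ≥2.
BIN: Y -> ABJ becomes Y -> AC, C -> BJ.

S -> g | AJ; A -> g; B -> i; C -> BJ; J -> g | AJ | BY; Y -> g | AC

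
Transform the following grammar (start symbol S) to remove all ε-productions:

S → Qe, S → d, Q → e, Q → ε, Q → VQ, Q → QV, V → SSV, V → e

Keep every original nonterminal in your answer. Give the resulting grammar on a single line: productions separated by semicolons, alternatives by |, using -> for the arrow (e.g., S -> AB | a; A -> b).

S -> d | e | Qe; Q -> V | e | QV | VQ; V -> e | SSV

Nullable set: {Q}.
S -> Qe: Q nullable, giving Qe | e.
Drop Q -> ε.
Q -> QV: Q nullable, giving QV | V.
Q -> VQ: Q nullable, giving V | VQ.
Unchanged (no nullable symbols): S -> d; Q -> e; V -> SSV; V -> e.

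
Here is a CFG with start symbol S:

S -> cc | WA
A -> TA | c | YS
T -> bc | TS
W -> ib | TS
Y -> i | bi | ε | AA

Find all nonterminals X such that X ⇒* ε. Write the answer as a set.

Directly nullable (have an ε-rule): {Y}.
Not nullable: A, S, T, W — each has a terminal in every rule's right-hand side or depends on a non-nullable symbol.

{Y}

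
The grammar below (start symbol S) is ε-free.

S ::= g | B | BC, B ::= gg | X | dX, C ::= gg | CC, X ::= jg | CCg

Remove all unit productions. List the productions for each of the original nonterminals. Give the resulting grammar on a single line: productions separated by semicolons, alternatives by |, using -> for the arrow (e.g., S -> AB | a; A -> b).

Unit productions: B->X, S->B.
Unit pairs (A ⇒* B via units): (B,X), (S,B), (S,X).
S: inherits non-unit rules of {B, S, X} → BC | CCg | dX | g | gg | jg.
B: inherits non-unit rules of {B, X} → CCg | dX | gg | jg.
C: inherits non-unit rules of {C} → CC | gg.
X: inherits non-unit rules of {X} → CCg | jg.

S -> g | BC | dX | gg | jg | CCg; B -> dX | gg | jg | CCg; C -> CC | gg; X -> jg | CCg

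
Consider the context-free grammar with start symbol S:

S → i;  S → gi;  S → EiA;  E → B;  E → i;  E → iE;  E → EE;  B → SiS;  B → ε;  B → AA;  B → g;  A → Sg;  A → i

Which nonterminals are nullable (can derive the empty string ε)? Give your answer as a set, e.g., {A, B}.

Directly nullable (have an ε-rule): {B}.
E is nullable via E -> B (every symbol on the right is already known nullable).
Not nullable: A, S — each has a terminal in every rule's right-hand side or depends on a non-nullable symbol.

{B, E}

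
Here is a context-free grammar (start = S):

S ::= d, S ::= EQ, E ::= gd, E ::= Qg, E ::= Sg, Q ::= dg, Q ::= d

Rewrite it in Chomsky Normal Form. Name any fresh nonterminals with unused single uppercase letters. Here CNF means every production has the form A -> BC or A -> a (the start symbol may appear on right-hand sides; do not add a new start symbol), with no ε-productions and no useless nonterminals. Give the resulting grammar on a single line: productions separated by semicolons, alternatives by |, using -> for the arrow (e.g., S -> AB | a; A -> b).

S -> d | EQ; A -> g; B -> d; E -> AB | QA | SA; Q -> d | BA

No ε-productions.
No unit productions to eliminate.
TERM: introduce B -> d, A -> g and substitute in every rule of length ≥2.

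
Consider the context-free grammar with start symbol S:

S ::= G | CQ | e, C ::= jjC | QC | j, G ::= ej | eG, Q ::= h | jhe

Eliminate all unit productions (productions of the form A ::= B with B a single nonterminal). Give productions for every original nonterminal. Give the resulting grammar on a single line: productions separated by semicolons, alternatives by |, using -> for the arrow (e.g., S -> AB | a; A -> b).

Unit productions: S->G.
Unit pairs (A ⇒* B via units): (S,G).
S: inherits non-unit rules of {G, S} → CQ | e | eG | ej.
C: inherits non-unit rules of {C} → QC | j | jjC.
G: inherits non-unit rules of {G} → eG | ej.
Q: inherits non-unit rules of {Q} → h | jhe.

S -> e | CQ | eG | ej; C -> j | QC | jjC; G -> eG | ej; Q -> h | jhe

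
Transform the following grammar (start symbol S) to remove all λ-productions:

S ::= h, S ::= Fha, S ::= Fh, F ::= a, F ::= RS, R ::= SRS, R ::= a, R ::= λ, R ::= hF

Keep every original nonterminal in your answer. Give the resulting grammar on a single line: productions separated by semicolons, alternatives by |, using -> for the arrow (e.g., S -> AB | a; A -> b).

S -> h | Fh | Fha; F -> S | a | RS; R -> a | SS | hF | SRS

Nullable set: {R}.
F -> RS: R nullable, giving RS | S.
Drop R -> λ.
R -> SRS: R nullable, giving SRS | SS.
Unchanged (no nullable symbols): S -> Fh; S -> Fha; S -> h; F -> a; R -> a; R -> hF.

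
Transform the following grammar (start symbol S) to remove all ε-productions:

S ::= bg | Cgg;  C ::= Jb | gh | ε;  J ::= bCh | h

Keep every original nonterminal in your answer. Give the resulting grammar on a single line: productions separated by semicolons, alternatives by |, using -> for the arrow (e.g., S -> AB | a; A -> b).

S -> bg | gg | Cgg; C -> Jb | gh; J -> h | bh | bCh

Nullable set: {C}.
S -> Cgg: C nullable, giving Cgg | gg.
Drop C -> ε.
J -> bCh: C nullable, giving bCh | bh.
Unchanged (no nullable symbols): S -> bg; C -> Jb; C -> gh; J -> h.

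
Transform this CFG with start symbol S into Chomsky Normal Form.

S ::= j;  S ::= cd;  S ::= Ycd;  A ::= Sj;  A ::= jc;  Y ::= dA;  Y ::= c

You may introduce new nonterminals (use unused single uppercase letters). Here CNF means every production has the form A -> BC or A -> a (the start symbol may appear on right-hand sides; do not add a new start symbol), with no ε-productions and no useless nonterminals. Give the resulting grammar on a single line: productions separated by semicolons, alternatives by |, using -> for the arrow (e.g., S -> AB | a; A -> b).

No ε-productions.
No unit productions to eliminate.
TERM: introduce C -> c, D -> d, B -> j and substitute in every rule of length ≥2.
BIN: S -> YCD becomes S -> YE, E -> CD.

S -> j | CD | YE; A -> BC | SB; B -> j; C -> c; D -> d; E -> CD; Y -> c | DA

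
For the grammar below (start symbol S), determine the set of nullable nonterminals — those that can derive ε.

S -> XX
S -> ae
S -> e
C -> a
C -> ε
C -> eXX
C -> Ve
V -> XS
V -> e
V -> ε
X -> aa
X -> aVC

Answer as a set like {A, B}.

{C, V}

Directly nullable (have an ε-rule): {C, V}.
Not nullable: S, X — each has a terminal in every rule's right-hand side or depends on a non-nullable symbol.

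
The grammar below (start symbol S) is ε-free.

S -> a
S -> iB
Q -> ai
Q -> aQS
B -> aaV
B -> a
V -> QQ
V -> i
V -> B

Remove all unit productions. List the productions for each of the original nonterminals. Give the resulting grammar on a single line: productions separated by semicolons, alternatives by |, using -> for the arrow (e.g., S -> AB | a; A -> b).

S -> a | iB; B -> a | aaV; Q -> ai | aQS; V -> a | i | QQ | aaV

Unit productions: V->B.
Unit pairs (A ⇒* B via units): (V,B).
S: inherits non-unit rules of {S} → a | iB.
B: inherits non-unit rules of {B} → a | aaV.
Q: inherits non-unit rules of {Q} → aQS | ai.
V: inherits non-unit rules of {B, V} → QQ | a | aaV | i.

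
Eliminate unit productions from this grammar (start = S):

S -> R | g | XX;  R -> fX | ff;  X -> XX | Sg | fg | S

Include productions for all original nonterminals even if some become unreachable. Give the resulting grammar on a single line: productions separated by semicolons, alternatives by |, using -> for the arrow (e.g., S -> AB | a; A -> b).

Unit productions: S->R, X->S.
Unit pairs (A ⇒* B via units): (S,R), (X,R), (X,S).
S: inherits non-unit rules of {R, S} → XX | fX | ff | g.
R: inherits non-unit rules of {R} → fX | ff.
X: inherits non-unit rules of {R, S, X} → Sg | XX | fX | ff | fg | g.

S -> g | XX | fX | ff; R -> fX | ff; X -> g | Sg | XX | fX | ff | fg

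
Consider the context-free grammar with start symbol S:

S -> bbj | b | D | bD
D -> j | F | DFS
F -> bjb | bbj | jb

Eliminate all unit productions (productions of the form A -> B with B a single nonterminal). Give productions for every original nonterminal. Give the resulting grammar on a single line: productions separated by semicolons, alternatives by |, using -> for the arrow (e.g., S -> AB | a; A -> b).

Unit productions: D->F, S->D.
Unit pairs (A ⇒* B via units): (D,F), (S,D), (S,F).
S: inherits non-unit rules of {D, F, S} → DFS | b | bD | bbj | bjb | j | jb.
D: inherits non-unit rules of {D, F} → DFS | bbj | bjb | j | jb.
F: inherits non-unit rules of {F} → bbj | bjb | jb.

S -> b | j | bD | jb | DFS | bbj | bjb; D -> j | jb | DFS | bbj | bjb; F -> jb | bbj | bjb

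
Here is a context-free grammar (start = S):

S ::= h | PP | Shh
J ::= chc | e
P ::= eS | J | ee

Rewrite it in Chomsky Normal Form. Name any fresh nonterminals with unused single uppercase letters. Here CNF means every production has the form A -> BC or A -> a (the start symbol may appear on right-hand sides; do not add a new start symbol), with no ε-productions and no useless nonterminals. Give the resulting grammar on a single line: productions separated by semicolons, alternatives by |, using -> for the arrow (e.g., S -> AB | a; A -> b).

No ε-productions.
After unit-elimination: S -> h | PP | Shh; J -> e | chc; P -> e | eS | ee | chc.
TERM: introduce A -> c, C -> e, B -> h and substitute in every rule of length ≥2.
BIN: J -> ABA becomes J -> AD, D -> BA; P -> ABA becomes P -> AE, E -> BA; S -> SBB becomes S -> SF, F -> BB.
Drop unreachable/unproductive: J.

S -> h | PP | SF; A -> c; B -> h; C -> e; E -> BA; F -> BB; P -> e | AE | CC | CS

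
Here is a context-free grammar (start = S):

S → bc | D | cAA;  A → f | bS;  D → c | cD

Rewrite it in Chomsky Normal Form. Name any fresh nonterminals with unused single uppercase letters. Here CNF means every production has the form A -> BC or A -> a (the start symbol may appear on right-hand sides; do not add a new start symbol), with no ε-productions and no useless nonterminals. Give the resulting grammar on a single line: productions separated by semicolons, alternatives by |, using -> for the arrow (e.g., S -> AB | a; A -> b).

No ε-productions.
After unit-elimination: S -> c | bc | cD | cAA; A -> f | bS; D -> c | cD.
TERM: introduce B -> b, C -> c and substitute in every rule of length ≥2.
BIN: S -> CAA becomes S -> CE, E -> AA.

S -> c | BC | CD | CE; A -> f | BS; B -> b; C -> c; D -> c | CD; E -> AA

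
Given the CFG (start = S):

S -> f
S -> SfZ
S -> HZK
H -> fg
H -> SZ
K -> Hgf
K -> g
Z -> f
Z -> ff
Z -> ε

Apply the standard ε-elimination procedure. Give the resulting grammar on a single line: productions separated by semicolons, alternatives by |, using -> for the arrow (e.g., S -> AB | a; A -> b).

S -> f | HK | Sf | HZK | SfZ; H -> S | SZ | fg; K -> g | Hgf; Z -> f | ff

Nullable set: {Z}.
S -> HZK: Z nullable, giving HK | HZK.
S -> SfZ: Z nullable, giving Sf | SfZ.
H -> SZ: Z nullable, giving S | SZ.
Drop Z -> ε.
Unchanged (no nullable symbols): S -> f; H -> fg; K -> Hgf; K -> g; Z -> f; Z -> ff.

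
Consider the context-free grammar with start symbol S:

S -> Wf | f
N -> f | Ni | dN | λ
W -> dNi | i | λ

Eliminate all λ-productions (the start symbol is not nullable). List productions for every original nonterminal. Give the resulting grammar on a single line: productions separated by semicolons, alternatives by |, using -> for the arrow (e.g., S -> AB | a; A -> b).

Nullable set: {N, W}.
S -> Wf: W nullable, giving Wf | f.
Drop N -> λ.
N -> Ni: N nullable, giving Ni | i.
N -> dN: N nullable, giving d | dN.
Drop W -> λ.
W -> dNi: N nullable, giving dNi | di.
Unchanged (no nullable symbols): S -> f; N -> f; W -> i.

S -> f | Wf; N -> d | f | i | Ni | dN; W -> i | di | dNi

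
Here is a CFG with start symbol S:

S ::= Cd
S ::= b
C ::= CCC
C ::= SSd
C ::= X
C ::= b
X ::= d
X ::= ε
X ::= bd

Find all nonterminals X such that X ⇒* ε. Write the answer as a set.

{C, X}

Directly nullable (have an ε-rule): {X}.
C is nullable via C -> X (every symbol on the right is already known nullable).
Not nullable: S — each has a terminal in every rule's right-hand side or depends on a non-nullable symbol.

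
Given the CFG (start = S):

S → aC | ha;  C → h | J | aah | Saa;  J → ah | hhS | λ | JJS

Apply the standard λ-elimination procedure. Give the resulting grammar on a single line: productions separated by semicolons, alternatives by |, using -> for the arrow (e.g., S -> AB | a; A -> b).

S -> a | aC | ha; C -> J | h | Saa | aah; J -> S | JS | ah | JJS | hhS

Nullable set: {C, J}.
S -> aC: C nullable, giving a | aC.
C -> J: J nullable, giving J.
Drop J -> λ.
J -> JJS: J, J nullable, giving JJS | JS | S.
Unchanged (no nullable symbols): S -> ha; C -> Saa; C -> aah; C -> h; J -> ah; J -> hhS.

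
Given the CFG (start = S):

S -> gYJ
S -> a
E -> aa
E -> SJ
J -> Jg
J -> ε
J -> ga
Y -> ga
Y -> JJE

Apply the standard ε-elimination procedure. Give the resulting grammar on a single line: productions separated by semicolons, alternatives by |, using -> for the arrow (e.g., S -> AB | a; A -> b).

S -> a | gY | gYJ; E -> S | SJ | aa; J -> g | Jg | ga; Y -> E | JE | ga | JJE

Nullable set: {J}.
S -> gYJ: J nullable, giving gY | gYJ.
E -> SJ: J nullable, giving S | SJ.
Drop J -> ε.
J -> Jg: J nullable, giving Jg | g.
Y -> JJE: J, J nullable, giving E | JE | JJE.
Unchanged (no nullable symbols): S -> a; E -> aa; J -> ga; Y -> ga.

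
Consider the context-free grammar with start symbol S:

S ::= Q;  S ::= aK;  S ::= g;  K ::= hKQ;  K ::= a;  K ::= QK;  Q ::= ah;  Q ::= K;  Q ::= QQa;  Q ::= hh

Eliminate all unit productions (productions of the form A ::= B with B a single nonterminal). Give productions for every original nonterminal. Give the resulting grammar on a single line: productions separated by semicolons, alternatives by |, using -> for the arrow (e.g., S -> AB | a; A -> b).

S -> a | g | QK | aK | ah | hh | QQa | hKQ; K -> a | QK | hKQ; Q -> a | QK | ah | hh | QQa | hKQ

Unit productions: Q->K, S->Q.
Unit pairs (A ⇒* B via units): (Q,K), (S,K), (S,Q).
S: inherits non-unit rules of {K, Q, S} → QK | QQa | a | aK | ah | g | hKQ | hh.
K: inherits non-unit rules of {K} → QK | a | hKQ.
Q: inherits non-unit rules of {K, Q} → QK | QQa | a | ah | hKQ | hh.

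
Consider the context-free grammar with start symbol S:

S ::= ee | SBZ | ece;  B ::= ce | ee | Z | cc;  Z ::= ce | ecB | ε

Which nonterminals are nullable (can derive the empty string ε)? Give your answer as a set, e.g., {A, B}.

{B, Z}

Directly nullable (have an ε-rule): {Z}.
B is nullable via B -> Z (every symbol on the right is already known nullable).
Not nullable: S — each has a terminal in every rule's right-hand side or depends on a non-nullable symbol.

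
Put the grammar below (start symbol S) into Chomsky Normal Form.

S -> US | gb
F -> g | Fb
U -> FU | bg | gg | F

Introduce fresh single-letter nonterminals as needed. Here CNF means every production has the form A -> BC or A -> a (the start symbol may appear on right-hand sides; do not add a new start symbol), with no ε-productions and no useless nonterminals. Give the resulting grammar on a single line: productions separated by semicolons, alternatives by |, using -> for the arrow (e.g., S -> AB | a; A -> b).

S -> BA | US; A -> b; B -> g; F -> g | FA; U -> g | AB | BB | FA | FU

No ε-productions.
After unit-elimination: S -> US | gb; F -> g | Fb; U -> g | FU | Fb | bg | gg.
TERM: introduce A -> b, B -> g and substitute in every rule of length ≥2.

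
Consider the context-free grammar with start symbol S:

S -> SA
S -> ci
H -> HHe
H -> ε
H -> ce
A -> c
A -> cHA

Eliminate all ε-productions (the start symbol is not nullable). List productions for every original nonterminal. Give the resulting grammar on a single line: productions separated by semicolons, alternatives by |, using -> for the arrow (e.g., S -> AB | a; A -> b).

Nullable set: {H}.
A -> cHA: H nullable, giving cA | cHA.
Drop H -> ε.
H -> HHe: H, H nullable, giving HHe | He | e.
Unchanged (no nullable symbols): S -> SA; S -> ci; A -> c; H -> ce.

S -> SA | ci; A -> c | cA | cHA; H -> e | He | ce | HHe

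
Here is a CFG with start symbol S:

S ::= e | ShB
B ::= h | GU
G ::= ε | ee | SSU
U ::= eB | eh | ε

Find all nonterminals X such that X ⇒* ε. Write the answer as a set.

Directly nullable (have an ε-rule): {G, U}.
B is nullable via B -> GU (every symbol on the right is already known nullable).
Not nullable: S — each has a terminal in every rule's right-hand side or depends on a non-nullable symbol.

{B, G, U}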